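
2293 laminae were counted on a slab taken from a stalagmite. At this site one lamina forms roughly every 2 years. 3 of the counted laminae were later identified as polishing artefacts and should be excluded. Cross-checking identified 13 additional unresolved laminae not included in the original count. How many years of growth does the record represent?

Correcting the raw count gives 2293 − 3 + 13 = 2303 true laminae.
Multiplying by 2 years per lamina: 2303 × 2 = 4606 years.

4606 years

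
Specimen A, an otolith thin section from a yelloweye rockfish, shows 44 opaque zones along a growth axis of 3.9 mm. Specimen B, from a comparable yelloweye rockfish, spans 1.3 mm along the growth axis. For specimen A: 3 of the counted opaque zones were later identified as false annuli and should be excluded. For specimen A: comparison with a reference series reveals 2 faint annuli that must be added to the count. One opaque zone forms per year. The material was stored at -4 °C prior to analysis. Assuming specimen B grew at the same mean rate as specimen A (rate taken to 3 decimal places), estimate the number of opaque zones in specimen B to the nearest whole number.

Specimen A: adjusted count: 44 − 3 + 2 = 43 opaque zones.
A: Extension rate ≈ 3.9 / 43 = 0.091 mm per year.
For B, 1.3 / 0.091 = 14.29 years ≈ 14 opaque zones.

14 opaque zones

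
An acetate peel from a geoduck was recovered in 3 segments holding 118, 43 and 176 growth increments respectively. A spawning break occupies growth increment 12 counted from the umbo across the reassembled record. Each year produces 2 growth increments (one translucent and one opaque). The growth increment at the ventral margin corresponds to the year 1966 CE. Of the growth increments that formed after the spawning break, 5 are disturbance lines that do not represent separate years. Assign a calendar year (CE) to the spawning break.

1806 CE

Total growth increments = 118 + 43 + 176 = 337.
337 − 12 = 325 growth increments lie beyond the spawning break toward the ventral margin.
Excluding 5 false growth increments: 325 − 5 = 320.
320 growth increments at 2 per year is 320 / 2 = 160 years.
Counting back 160 years from 1966 CE places the spawning break in 1966 − 160 = 1806 CE.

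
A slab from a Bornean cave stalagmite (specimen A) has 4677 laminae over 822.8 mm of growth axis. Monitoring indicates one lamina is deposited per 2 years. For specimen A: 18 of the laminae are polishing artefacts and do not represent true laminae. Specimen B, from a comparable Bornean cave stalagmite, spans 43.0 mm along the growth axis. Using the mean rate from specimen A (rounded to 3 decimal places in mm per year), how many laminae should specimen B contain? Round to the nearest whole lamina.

Specimen A: adjusted count: 4677 − 18 = 4659 laminae.
Specimen A: 4659 laminae at 2 years each span 4659 × 2 = 9318 years.
A: Extension rate ≈ 822.8 / 9318 = 0.088 mm/yr.
For B, 43.0 / 0.088 = 488.64 years; at 2 years per lamina that is 488.64 / 2 ≈ 244 laminae.

244 laminae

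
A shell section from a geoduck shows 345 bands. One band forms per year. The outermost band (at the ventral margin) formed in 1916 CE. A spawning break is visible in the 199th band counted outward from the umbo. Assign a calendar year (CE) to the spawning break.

1770 CE

345 − 199 = 146 bands lie beyond the spawning break toward the ventral margin.
The band at the ventral margin is 1916 CE, so the spawning break dates to 1916 − 146 = 1770 CE.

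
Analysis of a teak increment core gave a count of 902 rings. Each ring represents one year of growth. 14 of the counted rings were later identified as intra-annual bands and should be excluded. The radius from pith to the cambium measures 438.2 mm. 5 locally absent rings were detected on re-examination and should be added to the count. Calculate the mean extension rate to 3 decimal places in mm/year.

0.491 mm/year

Adjusted count: 902 − 14 + 5 = 893 rings.
438.2 mm over 893 years gives 438.2 / 893 ≈ 0.491 mm/year.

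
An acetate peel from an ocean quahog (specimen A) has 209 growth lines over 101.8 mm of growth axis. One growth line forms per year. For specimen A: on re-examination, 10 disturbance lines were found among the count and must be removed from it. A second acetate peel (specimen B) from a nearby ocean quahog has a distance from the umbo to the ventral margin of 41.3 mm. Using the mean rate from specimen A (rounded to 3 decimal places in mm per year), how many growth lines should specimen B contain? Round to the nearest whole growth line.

Specimen A: true growth line count = 209 − 10 = 199.
A: 101.8 mm over 199 years gives 101.8 / 199 ≈ 0.512 mm/year.
B spans 41.3 / 0.512 = 80.66 years ≈ 81 growth lines.

81 growth lines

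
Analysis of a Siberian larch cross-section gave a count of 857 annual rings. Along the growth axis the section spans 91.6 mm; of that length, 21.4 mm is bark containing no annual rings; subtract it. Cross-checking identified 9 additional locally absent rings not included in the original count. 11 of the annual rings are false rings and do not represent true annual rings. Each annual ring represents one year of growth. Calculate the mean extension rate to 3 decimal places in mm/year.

Correcting the raw count gives 857 − 11 + 9 = 855 true annual rings.
The growth record spans 91.6 − 21.4 = 70.2 mm.
70.2 mm over 855 years gives 70.2 / 855 ≈ 0.082 mm/year.

0.082 mm/year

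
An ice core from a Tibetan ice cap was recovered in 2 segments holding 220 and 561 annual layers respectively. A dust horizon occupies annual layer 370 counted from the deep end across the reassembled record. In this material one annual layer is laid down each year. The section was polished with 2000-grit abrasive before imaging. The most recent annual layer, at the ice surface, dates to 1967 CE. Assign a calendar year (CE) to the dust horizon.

Total annual layers = 220 + 561 = 781.
The dust horizon sits at annual layer 370 from the deep end, so 781 − 370 = 411 annual layers formed after it.
Counting back 411 years from 1967 CE places the dust horizon in 1967 − 411 = 1556 CE.

1556 CE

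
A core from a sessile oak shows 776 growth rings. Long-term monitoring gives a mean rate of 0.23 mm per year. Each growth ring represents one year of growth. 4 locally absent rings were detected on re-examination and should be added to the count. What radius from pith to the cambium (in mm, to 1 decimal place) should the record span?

Correcting the raw count gives 776 + 4 = 780 true growth rings.
780 years at 0.23 mm/year gives 0.23 × 780 = 179.4 mm.

179.4 mm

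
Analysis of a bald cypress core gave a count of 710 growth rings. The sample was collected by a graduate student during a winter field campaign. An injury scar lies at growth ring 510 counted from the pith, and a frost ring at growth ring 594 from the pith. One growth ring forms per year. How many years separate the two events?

Separation: 594 − 510 = 84 growth rings.
That is 84 years at one growth ring per year.

84 years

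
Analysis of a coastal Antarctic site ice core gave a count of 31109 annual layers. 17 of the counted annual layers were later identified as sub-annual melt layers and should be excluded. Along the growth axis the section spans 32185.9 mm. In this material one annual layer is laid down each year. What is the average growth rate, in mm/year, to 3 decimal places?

Adjusted count: 31109 − 17 = 31092 annual layers.
Mean rate = 32185.9 mm / 31092 years ≈ 1.035 mm/year.

1.035 mm/year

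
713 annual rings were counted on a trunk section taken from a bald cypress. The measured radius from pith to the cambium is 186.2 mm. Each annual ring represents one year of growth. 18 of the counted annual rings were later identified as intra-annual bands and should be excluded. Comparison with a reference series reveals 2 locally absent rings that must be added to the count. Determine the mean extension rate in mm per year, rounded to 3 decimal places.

0.267 mm per year

Correcting the raw count gives 713 − 18 + 2 = 697 true annual rings.
Extension rate ≈ 186.2 / 697 = 0.267 mm per year.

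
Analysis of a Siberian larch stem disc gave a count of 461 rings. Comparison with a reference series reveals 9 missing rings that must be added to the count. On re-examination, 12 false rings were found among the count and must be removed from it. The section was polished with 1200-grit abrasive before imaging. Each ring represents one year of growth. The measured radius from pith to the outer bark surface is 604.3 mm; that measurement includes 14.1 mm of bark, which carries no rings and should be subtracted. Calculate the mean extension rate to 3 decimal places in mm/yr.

1.289 mm/yr

Correcting the raw count gives 461 − 12 + 9 = 458 true rings.
The growth record spans 604.3 − 14.1 = 590.2 mm.
590.2 mm over 458 years gives 590.2 / 458 ≈ 1.289 mm/yr.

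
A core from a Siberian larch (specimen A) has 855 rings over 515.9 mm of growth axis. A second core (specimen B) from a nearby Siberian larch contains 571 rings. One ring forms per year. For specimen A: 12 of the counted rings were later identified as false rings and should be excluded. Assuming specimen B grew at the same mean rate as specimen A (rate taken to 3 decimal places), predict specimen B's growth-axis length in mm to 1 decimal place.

Specimen A: after corrections the count is 855 − 12 = 843 rings.
A: Mean rate = 515.9 mm / 843 years ≈ 0.612 mm/yr.
Length of B = 0.612 × 571 = 349.5 mm.

349.5 mm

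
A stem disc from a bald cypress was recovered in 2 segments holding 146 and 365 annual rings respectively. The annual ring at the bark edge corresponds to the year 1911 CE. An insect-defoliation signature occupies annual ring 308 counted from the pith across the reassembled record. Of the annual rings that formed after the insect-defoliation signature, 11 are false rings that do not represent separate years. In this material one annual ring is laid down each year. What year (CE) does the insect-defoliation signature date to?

1719 CE

Total annual rings = 146 + 365 = 511.
The insect-defoliation signature sits at annual ring 308 from the pith, so 511 − 308 = 203 annual rings formed after it.
203 − 11 false = 192 true annual rings after the insect-defoliation signature.
Counting back 192 years from 1911 CE places the insect-defoliation signature in 1911 − 192 = 1719 CE.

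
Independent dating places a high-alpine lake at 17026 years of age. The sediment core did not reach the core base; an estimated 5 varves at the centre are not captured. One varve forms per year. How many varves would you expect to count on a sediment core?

One varve per year gives 17026 varves over 17026 years.
Less the 5 uncaptured varves: 17026 − 5 = 17021.

17021 varves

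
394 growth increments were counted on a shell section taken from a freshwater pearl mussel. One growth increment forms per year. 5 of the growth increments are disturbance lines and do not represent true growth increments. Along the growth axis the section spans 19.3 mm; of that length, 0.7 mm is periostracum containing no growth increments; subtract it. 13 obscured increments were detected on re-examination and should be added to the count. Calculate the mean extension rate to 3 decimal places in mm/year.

0.046 mm/year

After corrections the count is 394 − 5 + 13 = 402 growth increments.
Removing the 0.7 mm offcut leaves 19.3 − 0.7 = 18.6 mm.
18.6 mm over 402 years gives 18.6 / 402 ≈ 0.046 mm/year.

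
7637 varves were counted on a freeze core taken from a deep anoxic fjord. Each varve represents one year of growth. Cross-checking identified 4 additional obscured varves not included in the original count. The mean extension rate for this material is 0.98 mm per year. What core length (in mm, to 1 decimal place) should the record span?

Correcting the raw count gives 7637 + 4 = 7641 true varves.
Predicted length = 0.98 mm/year × 7641 years = 7488.2 mm.

7488.2 mm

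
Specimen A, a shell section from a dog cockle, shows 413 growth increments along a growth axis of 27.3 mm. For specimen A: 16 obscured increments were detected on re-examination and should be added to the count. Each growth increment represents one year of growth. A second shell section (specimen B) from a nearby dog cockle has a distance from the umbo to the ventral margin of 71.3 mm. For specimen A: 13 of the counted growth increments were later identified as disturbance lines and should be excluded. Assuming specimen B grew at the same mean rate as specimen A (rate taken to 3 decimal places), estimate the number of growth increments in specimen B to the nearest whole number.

Specimen A: true growth increment count = 413 − 13 + 16 = 416.
A: 27.3 mm over 416 years gives 27.3 / 416 ≈ 0.066 mm/yr.
B spans 71.3 / 0.066 = 1080.30 years ≈ 1080 growth increments.

1080 growth increments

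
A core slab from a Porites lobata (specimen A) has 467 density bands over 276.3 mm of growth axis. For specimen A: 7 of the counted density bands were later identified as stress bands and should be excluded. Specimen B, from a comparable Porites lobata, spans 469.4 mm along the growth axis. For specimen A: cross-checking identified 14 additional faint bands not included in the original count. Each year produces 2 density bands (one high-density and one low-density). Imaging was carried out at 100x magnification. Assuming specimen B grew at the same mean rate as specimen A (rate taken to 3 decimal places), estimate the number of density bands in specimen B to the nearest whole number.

805 density bands

Specimen A: after corrections the count is 467 − 7 + 14 = 474 density bands.
Specimen A: with 2 density bands per year, 474 / 2 = 237 years.
A: Extension rate ≈ 276.3 / 237 = 1.166 mm/yr.
Specimen B: 469.4 mm / 1.166 mm per year = 402.57 years; at 2 density bands per year that is 402.57 × 2 ≈ 805 density bands.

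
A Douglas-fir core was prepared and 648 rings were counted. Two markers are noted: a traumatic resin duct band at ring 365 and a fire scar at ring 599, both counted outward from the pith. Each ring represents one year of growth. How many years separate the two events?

The two markers are separated by 599 − 365 = 234 rings.
One ring per year makes the interval 234 years.

234 yr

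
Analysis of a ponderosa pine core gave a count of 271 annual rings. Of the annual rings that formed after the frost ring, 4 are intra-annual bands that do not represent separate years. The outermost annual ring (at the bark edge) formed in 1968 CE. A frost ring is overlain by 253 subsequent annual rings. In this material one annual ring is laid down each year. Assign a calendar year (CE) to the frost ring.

1719 CE

There are 253 annual rings younger than the frost ring.
Excluding 4 false annual rings: 253 − 4 = 249.
1968 − 249 = 1719 CE.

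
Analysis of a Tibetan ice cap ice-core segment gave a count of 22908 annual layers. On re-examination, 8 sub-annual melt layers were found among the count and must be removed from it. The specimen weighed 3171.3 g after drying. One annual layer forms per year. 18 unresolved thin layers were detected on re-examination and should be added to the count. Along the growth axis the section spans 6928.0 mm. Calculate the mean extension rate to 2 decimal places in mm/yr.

True annual layer count = 22908 − 8 + 18 = 22918.
Extension rate ≈ 6928.0 / 22918 = 0.30 mm/yr.

0.30 mm/yr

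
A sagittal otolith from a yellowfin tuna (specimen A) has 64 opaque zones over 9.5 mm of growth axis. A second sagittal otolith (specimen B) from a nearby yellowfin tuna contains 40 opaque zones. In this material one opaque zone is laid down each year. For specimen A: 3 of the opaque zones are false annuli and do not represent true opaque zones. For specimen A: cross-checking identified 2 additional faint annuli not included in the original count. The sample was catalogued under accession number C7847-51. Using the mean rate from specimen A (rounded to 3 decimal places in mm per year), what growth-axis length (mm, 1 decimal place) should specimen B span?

6.0 mm

Specimen A: adjusted count: 64 − 3 + 2 = 63 opaque zones.
A: Mean rate = 9.5 mm / 63 years ≈ 0.151 mm/year.
B's length ≈ 0.151 × 40 = 6.0 mm.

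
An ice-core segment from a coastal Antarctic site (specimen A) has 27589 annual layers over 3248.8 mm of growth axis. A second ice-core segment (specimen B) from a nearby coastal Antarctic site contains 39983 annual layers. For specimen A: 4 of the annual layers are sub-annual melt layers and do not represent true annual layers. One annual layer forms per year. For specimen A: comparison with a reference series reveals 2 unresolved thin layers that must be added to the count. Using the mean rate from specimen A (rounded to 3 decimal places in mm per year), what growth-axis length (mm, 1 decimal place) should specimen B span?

4718.0 mm

Specimen A: after corrections the count is 27589 − 4 + 2 = 27587 annual layers.
A: 3248.8 mm over 27587 years gives 3248.8 / 27587 ≈ 0.118 mm/year.
For B, 0.118 mm/year × 39983 years = 4718.0 mm.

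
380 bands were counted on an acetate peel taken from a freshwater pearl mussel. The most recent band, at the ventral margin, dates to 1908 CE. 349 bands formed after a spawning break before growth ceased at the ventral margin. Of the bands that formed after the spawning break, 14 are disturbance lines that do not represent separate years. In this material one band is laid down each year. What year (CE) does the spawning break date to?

349 bands post-date the spawning break.
349 − 14 false = 335 true bands after the spawning break.
The band at the ventral margin is 1908 CE, so the spawning break dates to 1908 − 335 = 1573 CE.

1573 CE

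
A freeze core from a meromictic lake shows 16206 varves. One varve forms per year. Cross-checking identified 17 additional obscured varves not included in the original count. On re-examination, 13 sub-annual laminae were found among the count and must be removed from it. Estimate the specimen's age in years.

16210 yr

Adjusted count: 16206 − 13 + 17 = 16210 varves.
At one varve per year, that is 16210 years.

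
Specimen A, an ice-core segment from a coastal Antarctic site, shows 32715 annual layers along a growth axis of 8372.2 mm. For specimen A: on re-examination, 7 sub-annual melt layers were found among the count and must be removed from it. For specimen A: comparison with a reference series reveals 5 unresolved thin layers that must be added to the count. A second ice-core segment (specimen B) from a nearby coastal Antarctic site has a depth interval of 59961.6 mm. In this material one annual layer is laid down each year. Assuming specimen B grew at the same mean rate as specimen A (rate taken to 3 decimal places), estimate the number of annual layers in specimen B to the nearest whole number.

234225 annual layers

Specimen A: after corrections the count is 32715 − 7 + 5 = 32713 annual layers.
A: Extension rate ≈ 8372.2 / 32713 = 0.256 mm per year.
For B, 59961.6 / 0.256 = 234225.00 years ≈ 234225 annual layers.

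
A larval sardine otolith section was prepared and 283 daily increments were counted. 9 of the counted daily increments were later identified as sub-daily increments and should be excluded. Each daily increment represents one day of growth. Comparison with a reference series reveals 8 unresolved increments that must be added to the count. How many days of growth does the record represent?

282 d

True daily increment count = 283 − 9 + 8 = 282.
One daily increment per day makes the duration 282 days.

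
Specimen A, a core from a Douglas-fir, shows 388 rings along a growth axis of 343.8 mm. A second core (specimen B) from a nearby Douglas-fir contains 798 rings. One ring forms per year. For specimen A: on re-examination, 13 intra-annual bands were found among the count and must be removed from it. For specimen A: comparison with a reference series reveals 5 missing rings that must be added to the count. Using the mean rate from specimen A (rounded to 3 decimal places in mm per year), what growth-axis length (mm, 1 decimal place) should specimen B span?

Specimen A: true ring count = 388 − 13 + 5 = 380.
A: Mean rate = 343.8 mm / 380 years ≈ 0.905 mm/yr.
Length of B = 0.905 × 798 = 722.2 mm.

722.2 mm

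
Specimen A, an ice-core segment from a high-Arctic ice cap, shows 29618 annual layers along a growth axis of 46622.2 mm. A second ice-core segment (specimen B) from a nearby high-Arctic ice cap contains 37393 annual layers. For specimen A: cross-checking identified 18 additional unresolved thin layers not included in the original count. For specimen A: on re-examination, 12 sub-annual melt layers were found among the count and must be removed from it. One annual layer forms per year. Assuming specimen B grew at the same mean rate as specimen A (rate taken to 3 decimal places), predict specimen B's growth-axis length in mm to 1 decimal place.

Specimen A: true annual layer count = 29618 − 12 + 18 = 29624.
A: Extension rate ≈ 46622.2 / 29624 = 1.574 mm/year.
For B, 1.574 mm/year × 37393 years = 58856.6 mm.

58856.6 mm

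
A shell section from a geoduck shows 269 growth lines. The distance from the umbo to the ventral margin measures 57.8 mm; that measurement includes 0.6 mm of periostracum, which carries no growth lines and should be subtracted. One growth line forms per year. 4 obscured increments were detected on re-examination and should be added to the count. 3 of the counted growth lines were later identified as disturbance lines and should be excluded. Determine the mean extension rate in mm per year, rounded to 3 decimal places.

True growth line count = 269 − 3 + 4 = 270.
Removing the 0.6 mm offcut leaves 57.8 − 0.6 = 57.2 mm.
Mean rate = 57.2 mm / 270 years ≈ 0.212 mm per year.

0.212 mm per year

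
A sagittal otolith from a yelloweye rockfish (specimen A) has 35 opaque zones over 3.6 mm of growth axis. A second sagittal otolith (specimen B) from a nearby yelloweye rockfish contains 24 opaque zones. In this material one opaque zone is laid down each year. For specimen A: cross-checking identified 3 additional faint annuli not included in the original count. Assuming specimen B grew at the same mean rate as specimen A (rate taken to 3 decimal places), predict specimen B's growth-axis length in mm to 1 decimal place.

2.3 mm

Specimen A: after corrections the count is 35 + 3 = 38 opaque zones.
A: Extension rate ≈ 3.6 / 38 = 0.095 mm/year.
B's length ≈ 0.095 × 24 = 2.3 mm.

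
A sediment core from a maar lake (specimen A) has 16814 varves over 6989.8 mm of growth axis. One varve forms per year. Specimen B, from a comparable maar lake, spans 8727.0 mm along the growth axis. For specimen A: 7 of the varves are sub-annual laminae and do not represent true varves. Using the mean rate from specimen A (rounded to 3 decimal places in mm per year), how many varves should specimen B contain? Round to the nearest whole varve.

20978 varves

Specimen A: after corrections the count is 16814 − 7 = 16807 varves.
A: 6989.8 mm over 16807 years gives 6989.8 / 16807 ≈ 0.416 mm/year.
Specimen B: 8727.0 mm / 0.416 mm per year = 20978.37 years ≈ 20978 varves.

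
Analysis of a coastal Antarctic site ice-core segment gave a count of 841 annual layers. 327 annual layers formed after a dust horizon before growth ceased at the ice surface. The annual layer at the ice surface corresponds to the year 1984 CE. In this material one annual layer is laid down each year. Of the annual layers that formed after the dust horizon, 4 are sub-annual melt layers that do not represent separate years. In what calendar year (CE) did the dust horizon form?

1661 CE

There are 327 annual layers younger than the dust horizon.
327 − 4 false = 323 true annual layers after the dust horizon.
1984 − 323 = 1661 CE.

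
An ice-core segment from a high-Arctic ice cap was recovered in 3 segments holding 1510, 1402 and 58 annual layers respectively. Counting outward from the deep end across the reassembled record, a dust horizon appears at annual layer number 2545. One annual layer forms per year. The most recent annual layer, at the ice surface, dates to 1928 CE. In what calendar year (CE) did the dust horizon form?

Total annual layers = 1510 + 1402 + 58 = 2970.
Between annual layer 2545 and the ice surface there are 2970 − 2545 = 425 annual layers.
The annual layer at the ice surface is 1928 CE, so the dust horizon dates to 1928 − 425 = 1503 CE.

1503 CE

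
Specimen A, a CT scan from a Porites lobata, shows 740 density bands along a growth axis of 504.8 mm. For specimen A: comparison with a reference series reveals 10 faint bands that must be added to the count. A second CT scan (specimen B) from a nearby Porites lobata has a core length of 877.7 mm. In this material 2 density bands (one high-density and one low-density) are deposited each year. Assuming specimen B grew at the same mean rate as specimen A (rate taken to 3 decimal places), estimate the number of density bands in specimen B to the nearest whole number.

Specimen A: correcting the raw count gives 740 + 10 = 750 true density bands.
Specimen A: with 2 density bands per year, 750 / 2 = 375 years.
A: Extension rate ≈ 504.8 / 375 = 1.346 mm per year.
For B, 877.7 / 1.346 = 652.08 years; at 2 density bands per year that is 652.08 × 2 ≈ 1304 density bands.

1304 density bands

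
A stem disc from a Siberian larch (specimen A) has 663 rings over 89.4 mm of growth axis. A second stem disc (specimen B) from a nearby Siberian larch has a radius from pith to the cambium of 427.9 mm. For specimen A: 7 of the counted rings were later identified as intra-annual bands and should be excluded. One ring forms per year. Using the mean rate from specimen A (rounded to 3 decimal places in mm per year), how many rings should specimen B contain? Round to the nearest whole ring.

Specimen A: adjusted count: 663 − 7 = 656 rings.
A: 89.4 mm over 656 years gives 89.4 / 656 ≈ 0.136 mm/yr.
Specimen B: 427.9 mm / 0.136 mm per year = 3146.32 years ≈ 3146 rings.

3146 rings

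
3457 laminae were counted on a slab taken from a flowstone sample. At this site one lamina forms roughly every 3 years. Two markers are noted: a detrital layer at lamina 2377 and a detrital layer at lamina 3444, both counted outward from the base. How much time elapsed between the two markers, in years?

The two markers are separated by 3444 − 2377 = 1067 laminae.
At 3 years per lamina, 1067 × 3 = 3201 years.

3201 years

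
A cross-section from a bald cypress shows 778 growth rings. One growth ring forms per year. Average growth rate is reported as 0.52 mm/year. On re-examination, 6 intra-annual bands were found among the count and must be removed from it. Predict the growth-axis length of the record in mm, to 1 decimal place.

401.4 mm

Adjusted count: 778 − 6 = 772 growth rings.
Predicted length = 0.52 mm/year × 772 years = 401.4 mm.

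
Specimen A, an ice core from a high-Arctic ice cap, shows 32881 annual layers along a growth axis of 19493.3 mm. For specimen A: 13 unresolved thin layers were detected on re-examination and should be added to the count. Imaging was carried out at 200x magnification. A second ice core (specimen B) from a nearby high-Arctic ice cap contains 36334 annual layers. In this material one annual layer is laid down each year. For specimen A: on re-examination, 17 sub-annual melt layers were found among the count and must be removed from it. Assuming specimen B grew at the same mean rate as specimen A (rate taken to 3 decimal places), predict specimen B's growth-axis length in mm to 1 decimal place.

21546.1 mm

Specimen A: true annual layer count = 32881 − 17 + 13 = 32877.
A: Mean rate = 19493.3 mm / 32877 years ≈ 0.593 mm/year.
Length of B = 0.593 × 36334 = 21546.1 mm.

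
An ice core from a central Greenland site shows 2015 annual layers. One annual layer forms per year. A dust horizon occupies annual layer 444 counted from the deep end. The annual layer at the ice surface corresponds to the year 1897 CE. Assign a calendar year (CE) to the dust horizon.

326 CE

Between annual layer 444 and the ice surface there are 2015 − 444 = 1571 annual layers.
The annual layer at the ice surface is 1897 CE, so the dust horizon dates to 1897 − 1571 = 326 CE.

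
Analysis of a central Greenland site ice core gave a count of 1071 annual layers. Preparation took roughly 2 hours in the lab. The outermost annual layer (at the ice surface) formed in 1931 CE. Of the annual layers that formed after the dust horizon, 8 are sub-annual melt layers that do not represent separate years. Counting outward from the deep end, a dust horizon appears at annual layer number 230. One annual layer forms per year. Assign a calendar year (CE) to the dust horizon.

1071 − 230 = 841 annual layers lie beyond the dust horizon toward the ice surface.
841 − 8 false = 833 true annual layers after the dust horizon.
The annual layer at the ice surface is 1931 CE, so the dust horizon dates to 1931 − 833 = 1098 CE.

1098 CE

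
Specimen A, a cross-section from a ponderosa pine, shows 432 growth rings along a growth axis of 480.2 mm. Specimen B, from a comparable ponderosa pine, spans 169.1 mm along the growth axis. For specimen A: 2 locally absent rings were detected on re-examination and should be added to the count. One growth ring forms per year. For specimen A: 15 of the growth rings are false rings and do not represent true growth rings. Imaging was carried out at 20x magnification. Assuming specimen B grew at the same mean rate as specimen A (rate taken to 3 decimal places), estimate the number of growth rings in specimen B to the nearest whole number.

148 growth rings

Specimen A: after corrections the count is 432 − 15 + 2 = 419 growth rings.
A: Extension rate ≈ 480.2 / 419 = 1.146 mm/year.
B spans 169.1 / 1.146 = 147.56 years ≈ 148 growth rings.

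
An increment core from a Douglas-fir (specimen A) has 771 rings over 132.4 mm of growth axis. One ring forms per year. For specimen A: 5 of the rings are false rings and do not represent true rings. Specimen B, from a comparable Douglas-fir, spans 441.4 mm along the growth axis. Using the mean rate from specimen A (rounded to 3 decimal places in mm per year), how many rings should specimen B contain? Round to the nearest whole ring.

2551 rings

Specimen A: adjusted count: 771 − 5 = 766 rings.
A: Mean rate = 132.4 mm / 766 years ≈ 0.173 mm/yr.
B spans 441.4 / 0.173 = 2551.45 years ≈ 2551 rings.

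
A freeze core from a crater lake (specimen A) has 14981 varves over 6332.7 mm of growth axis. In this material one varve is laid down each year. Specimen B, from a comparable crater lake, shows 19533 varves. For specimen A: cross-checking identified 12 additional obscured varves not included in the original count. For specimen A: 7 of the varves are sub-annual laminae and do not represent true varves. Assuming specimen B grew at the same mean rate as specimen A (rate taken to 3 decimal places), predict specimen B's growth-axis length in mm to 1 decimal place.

8262.5 mm

Specimen A: correcting the raw count gives 14981 − 7 + 12 = 14986 true varves.
A: Mean rate = 6332.7 mm / 14986 years ≈ 0.423 mm/yr.
B's length ≈ 0.423 × 19533 = 8262.5 mm.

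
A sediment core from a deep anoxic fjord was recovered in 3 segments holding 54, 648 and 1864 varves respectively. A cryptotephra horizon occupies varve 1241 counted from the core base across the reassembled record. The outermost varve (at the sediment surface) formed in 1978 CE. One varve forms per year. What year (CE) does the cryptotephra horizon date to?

Total varves = 54 + 648 + 1864 = 2566.
2566 − 1241 = 1325 varves lie beyond the cryptotephra horizon toward the sediment surface.
1978 − 1325 = 653 CE.

653 CE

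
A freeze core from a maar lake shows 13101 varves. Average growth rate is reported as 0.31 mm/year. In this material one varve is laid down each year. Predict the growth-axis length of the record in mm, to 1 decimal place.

13101 years of growth are recorded.
Predicted length = 0.31 mm/year × 13101 years = 4061.3 mm.

4061.3 mm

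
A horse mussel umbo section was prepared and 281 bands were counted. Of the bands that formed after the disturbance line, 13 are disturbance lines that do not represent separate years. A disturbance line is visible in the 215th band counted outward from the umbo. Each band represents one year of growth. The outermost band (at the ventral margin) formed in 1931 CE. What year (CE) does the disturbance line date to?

1878 CE

Between band 215 and the ventral margin there are 281 − 215 = 66 bands.
Removing the 13 false bands leaves 66 − 13 = 53 true bands beyond the disturbance line.
1931 − 53 = 1878 CE.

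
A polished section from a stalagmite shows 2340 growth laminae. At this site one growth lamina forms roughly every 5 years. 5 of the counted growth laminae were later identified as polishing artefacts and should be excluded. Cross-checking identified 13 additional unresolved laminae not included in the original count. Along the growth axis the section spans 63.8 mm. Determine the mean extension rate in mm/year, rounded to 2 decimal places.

0.01 mm/year

After corrections the count is 2340 − 5 + 13 = 2348 growth laminae.
Multiplying by 5 years per growth lamina: 2348 × 5 = 11740 years.
Extension rate ≈ 63.8 / 11740 = 0.01 mm/year.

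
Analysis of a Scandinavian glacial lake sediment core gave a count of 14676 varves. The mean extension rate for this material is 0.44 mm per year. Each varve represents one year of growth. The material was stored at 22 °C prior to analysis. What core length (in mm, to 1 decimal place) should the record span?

14676 years of growth are recorded.
Predicted length = 0.44 mm/year × 14676 years = 6457.4 mm.

6457.4 mm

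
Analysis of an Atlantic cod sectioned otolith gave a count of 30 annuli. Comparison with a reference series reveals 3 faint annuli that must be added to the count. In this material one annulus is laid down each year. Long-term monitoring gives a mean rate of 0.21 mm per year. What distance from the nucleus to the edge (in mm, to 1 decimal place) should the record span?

6.9 mm

Adjusted count: 30 + 3 = 33 annuli.
33 years at 0.21 mm/year gives 0.21 × 33 = 6.9 mm.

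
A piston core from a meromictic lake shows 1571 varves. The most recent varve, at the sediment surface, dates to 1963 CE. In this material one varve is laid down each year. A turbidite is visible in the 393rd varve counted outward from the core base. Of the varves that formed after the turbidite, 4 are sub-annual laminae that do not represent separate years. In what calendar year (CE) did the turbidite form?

789 CE

Between varve 393 and the sediment surface there are 1571 − 393 = 1178 varves.
1178 − 4 false = 1174 true varves after the turbidite.
Counting back 1174 years from 1963 CE places the turbidite in 1963 − 1174 = 789 CE.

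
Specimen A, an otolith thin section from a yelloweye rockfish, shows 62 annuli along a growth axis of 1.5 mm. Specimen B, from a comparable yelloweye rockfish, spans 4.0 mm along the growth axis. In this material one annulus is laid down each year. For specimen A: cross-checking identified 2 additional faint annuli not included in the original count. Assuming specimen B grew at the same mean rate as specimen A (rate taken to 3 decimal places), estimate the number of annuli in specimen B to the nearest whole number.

174 annuli

Specimen A: after corrections the count is 62 + 2 = 64 annuli.
A: 1.5 mm over 64 years gives 1.5 / 64 ≈ 0.023 mm per year.
For B, 4.0 / 0.023 = 173.91 years ≈ 174 annuli.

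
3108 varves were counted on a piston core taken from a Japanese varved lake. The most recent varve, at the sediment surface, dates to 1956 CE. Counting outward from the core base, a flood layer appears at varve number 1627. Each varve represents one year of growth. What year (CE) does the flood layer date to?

Between varve 1627 and the sediment surface there are 3108 − 1627 = 1481 varves.
1956 − 1481 = 475 CE.

475 CE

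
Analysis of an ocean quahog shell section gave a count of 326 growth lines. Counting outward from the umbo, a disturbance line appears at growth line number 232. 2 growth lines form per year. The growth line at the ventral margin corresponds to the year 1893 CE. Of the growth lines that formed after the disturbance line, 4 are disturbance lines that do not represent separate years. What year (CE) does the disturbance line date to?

The disturbance line sits at growth line 232 from the umbo, so 326 − 232 = 94 growth lines formed after it.
Removing the 4 false growth lines leaves 94 − 4 = 90 true growth lines beyond the disturbance line.
90 growth lines at 2 per year is 90 / 2 = 45 years.
Counting back 45 years from 1893 CE places the disturbance line in 1893 − 45 = 1848 CE.

1848 CE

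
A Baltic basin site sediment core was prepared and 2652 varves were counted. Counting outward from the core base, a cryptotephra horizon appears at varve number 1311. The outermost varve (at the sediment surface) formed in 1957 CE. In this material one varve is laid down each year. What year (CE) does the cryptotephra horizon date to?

616 CE

Between varve 1311 and the sediment surface there are 2652 − 1311 = 1341 varves.
The varve at the sediment surface is 1957 CE, so the cryptotephra horizon dates to 1957 − 1341 = 616 CE.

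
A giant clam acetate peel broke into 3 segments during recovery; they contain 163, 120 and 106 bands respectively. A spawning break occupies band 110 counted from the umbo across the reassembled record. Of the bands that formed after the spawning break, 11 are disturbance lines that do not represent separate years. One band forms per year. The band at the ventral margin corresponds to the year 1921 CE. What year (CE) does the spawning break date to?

Total bands = 163 + 120 + 106 = 389.
Between band 110 and the ventral margin there are 389 − 110 = 279 bands.
Excluding 11 false bands: 279 − 11 = 268.
1921 − 268 = 1653 CE.

1653 CE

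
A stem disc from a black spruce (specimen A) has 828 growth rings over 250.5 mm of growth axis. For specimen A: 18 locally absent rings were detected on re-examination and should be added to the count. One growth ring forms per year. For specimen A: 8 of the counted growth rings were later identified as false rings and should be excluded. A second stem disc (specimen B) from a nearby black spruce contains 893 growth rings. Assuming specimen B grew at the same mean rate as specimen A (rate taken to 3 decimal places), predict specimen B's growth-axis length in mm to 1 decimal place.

267.0 mm

Specimen A: adjusted count: 828 − 8 + 18 = 838 growth rings.
A: Extension rate ≈ 250.5 / 838 = 0.299 mm per year.
For B, 0.299 mm/year × 893 years = 267.0 mm.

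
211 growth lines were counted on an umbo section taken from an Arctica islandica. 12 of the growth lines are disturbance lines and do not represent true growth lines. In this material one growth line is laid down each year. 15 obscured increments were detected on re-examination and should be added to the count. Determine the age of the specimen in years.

True growth line count = 211 − 12 + 15 = 214.
At one growth line per year, that is 214 years.

214 years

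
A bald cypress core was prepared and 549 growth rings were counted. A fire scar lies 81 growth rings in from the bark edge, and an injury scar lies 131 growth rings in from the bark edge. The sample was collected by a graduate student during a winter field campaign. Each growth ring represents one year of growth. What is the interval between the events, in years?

50 years

Separation: 131 − 81 = 50 growth rings.
That is 50 years at one growth ring per year.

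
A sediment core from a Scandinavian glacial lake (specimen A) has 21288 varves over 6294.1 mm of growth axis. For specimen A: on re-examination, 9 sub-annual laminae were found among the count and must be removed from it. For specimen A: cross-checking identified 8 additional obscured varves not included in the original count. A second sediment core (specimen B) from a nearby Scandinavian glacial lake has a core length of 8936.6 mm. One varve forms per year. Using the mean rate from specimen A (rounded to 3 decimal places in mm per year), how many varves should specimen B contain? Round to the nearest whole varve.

Specimen A: after corrections the count is 21288 − 9 + 8 = 21287 varves.
A: Extension rate ≈ 6294.1 / 21287 = 0.296 mm/year.
For B, 8936.6 / 0.296 = 30191.22 years ≈ 30191 varves.

30191 varves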